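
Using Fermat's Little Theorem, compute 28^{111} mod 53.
44

By Fermat's Little Theorem, a^(p-1) ≡ 1 (mod p) for prime p and gcd(a, p) = 1
Here p = 53, so 28^52 ≡ 1 (mod 53)
We can reduce the exponent: 111 mod 52 = 7
So 28^111 ≡ 28^7 (mod 53)
Computing: 28^7 mod 53 = 44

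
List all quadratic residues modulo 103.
QRs mod 103: {1, 2, 4, 7, 8, 9, 13, 14, 15, 16, 17, 18, 19, 23, 25, 26, 28, 29, 30, 32, 33, 34, 36, 38, 41, 46, 49, 50, 52, 55, 56, 58, 59, 60, 61, 63, 64, 66, 68, 72, 76, 79, 81, 82, 83, 91, 92, 93, 97, 98, 100}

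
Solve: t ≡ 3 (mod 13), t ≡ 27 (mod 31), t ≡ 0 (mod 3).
M = 13 × 31 × 3 = 1209. M₁ = 93, y₁ ≡ 7 (mod 13). M₂ = 39, y₂ ≡ 4 (mod 31). M₃ = 403, y₃ ≡ 1 (mod 3). t = 3×93×7 + 27×39×4 + 0×403×1 ≡ 120 (mod 1209)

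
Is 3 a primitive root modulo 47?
No

To verify, check if 3^(46/q) ≢ 1 (mod 47) for each prime divisor q of 46
Divisors of 46 = 46: [1, 2, 23, 46]
  3^(46/2) = 3^23 ≡ 1 (mod 47)
  3^(46/23) = 3^2 ≡ 9 (mod 47)
Conclusion: 3 is not a primitive root modulo 47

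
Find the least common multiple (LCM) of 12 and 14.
84

First find GCD(12, 14) using the Euclidean algorithm:
12 = 0 × 14 + 12
14 = 1 × 12 + 2
12 = 6 × 2 + 0
GCD(12, 14) = 2

LCM formula: LCM(a, b) = (a × b) / GCD(a, b)
LCM(12, 14) = (12 × 14) / 2
LCM(12, 14) = 168 / 2
LCM(12, 14) = 84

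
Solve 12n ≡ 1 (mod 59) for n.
5

Using Extended Euclidean Algorithm:
gcd(12, 59) = 1
Bezout coefficients: 12 × 5 + 59 × -1 = 1
So 12 × 5 ≡ 1 (mod 59)
The inverse is 5 mod 59 = 5
Verification: 12 × 5 = 60 = 1 × 59 + 1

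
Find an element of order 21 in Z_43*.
9 has order 21 mod 43 since 9^{21} ≡ 1 (mod 43) and no smaller power works.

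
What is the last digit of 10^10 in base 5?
10 ≡ 0 (mod 5). 10 = 8 + 2 (binary 1010). Repeated squaring mod 5: 0^1 ≡ 0; 0^2 ≡ 0² = 0 ≡ 0; 0^4 ≡ 0² = 0 ≡ 0; 0^8 ≡ 0² = 0 ≡ 0. Multiply: 10^10 ≡ 0^8 × 0^2 ≡ 0 × 0 (mod 5): 0 × 0 = 0 ≡ 0. So 10^10 ≡ 0 (mod 5).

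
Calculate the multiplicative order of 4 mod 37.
Powers of 4 mod 37: 4^1≡4, 4^2≡16, 4^3≡27, 4^4≡34, 4^5≡25, 4^6≡26, 4^7≡30, 4^8≡9, 4^9≡36, 4^10≡33, 4^11≡21, 4^12≡10, 4^13≡3, 4^14≡12, 4^15≡11, 4^16≡7, 4^17≡28, 4^18≡1. Order = 18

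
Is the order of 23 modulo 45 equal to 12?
Yes, ord_45(23) = 12.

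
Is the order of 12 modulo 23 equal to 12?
No, the actual order is 11, not 12.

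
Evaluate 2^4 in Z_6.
4 = 4 (binary 100). Repeated squaring mod 6: 2^1 ≡ 2; 2^2 ≡ 2² = 4 ≡ 4; 2^4 ≡ 4² = 16 ≡ 4. So 2^4 ≡ 4 (mod 6).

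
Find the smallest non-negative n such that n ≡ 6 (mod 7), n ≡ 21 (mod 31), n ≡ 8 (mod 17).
1385

Using the Chinese Remainder Theorem:
M = product of moduli = 3689
For equation 1: M_1 = 527, 527 ≡ 2 (mod 7), inverse of 527 mod 7 is 4 (check: 2 × 4 = 8 ≡ 1 (mod 7))
For equation 2: M_2 = 119, 119 ≡ 26 (mod 31), inverse of 119 mod 31 is 6 (check: 26 × 6 = 156 ≡ 1 (mod 31))
For equation 3: M_3 = 217, 217 ≡ 13 (mod 17), inverse of 217 mod 17 is 4 (check: 13 × 4 = 52 ≡ 1 (mod 17))
Combine: n ≡ Σ r_i×M_i×(M_i⁻¹ mod m_i) = 6×527×4 + 21×119×6 + 8×217×4 = 12648 + 14994 + 6944 = 34586
34586 mod 3689 = 1385
n ≡ 1385 (mod 3689)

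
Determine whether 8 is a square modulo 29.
By Euler's criterion: 8^{14} ≡ 28 (mod 29). Since this equals -1 (≡ 28), 8 is not a QR.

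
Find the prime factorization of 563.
563

Divide by primes starting from smallest:
563 ÷ 563 = 1

563 = 563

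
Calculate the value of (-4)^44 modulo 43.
Using Fermat: (-4)^{42} ≡ 1 (mod 43). 44 ≡ 2 (mod 42). So (-4)^{44} ≡ (-4)^{2} ≡ 16 (mod 43)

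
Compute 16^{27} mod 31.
8

Using successive squaring:
Binary expansion of 27: 11011
Powers of 16 mod 31 (each is the square of the previous):
  16^1 ≡ 16 (mod 31)
  16^2 ≡ 16² = 256 ≡ 8 (mod 31)
  16^4 ≡ 8² = 64 ≡ 2 (mod 31)
  16^8 ≡ 2² = 4 ≡ 4 (mod 31)
  16^16 ≡ 4² = 16 ≡ 16 (mod 31)
27 = 16 + 8 + 2 + 1, so 16^27 = 16^16 × 16^8 × 16^2 × 16^1 ≡ 16 × 4 × 8 × 16 (mod 31)
Multiplying step by step:
  16 × 4 = 64 ≡ 2 (mod 31)
  2 × 8 = 16 ≡ 16 (mod 31)
  16 × 16 = 256 ≡ 8 (mod 31)
Result: 16^27 ≡ 8 (mod 31)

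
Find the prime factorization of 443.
443

Divide by primes starting from smallest:
443 ÷ 443 = 1

443 = 443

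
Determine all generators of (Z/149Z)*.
Primitive roots mod 149: {2, 3, 8, 10, 11, 12, 13, 14, 15, 18, 21, 23, 27, 32, 34, 38, 40, 41, 43, 48, 50, 51, 52, 55, 56, 57, 58, 59, 60, 62, 65, 66, 70, 71, 72, 74, 75, 77, 78, 79, 83, 84, 87, 89, 90, 91, 92, 93, 94, 97, 98, 99, 101, 106, 108, 109, 111, 115, 117, 122, 126, 128, 131, 134, 135, 136, 137, 138, 139, 141, 146, 147}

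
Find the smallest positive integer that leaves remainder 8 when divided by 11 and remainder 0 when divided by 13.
M = 11 × 13 = 143. M₁ = 13, y₁ ≡ 6 (mod 11). M₂ = 11, y₂ ≡ 6 (mod 13). m = 8×13×6 + 0×11×6 ≡ 52 (mod 143). The smallest positive such number is 52.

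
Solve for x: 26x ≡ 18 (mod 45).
18

Since gcd(26, 45) = 1 divides 18, a solution exists.
Multiply both sides by the inverse of 26 mod 45:
  26^(-1) mod 45 = 26
  x ≡ 26 × 18 ≡ 468 ≡ 18 (mod 45)
Verification: 26 × 18 = 468 = 10 × 45 + 18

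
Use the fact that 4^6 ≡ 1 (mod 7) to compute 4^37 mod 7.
By Fermat: 4^{6} ≡ 1 (mod 7). 37 = 6×6 + 1. So 4^{37} ≡ 4^{1} ≡ 4 (mod 7)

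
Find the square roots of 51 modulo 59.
The square roots of 51 mod 59 are 46 and 13. Verify: 46² = 2116 ≡ 51 (mod 59)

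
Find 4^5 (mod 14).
5 = 4 + 1 (binary 101). Repeated squaring mod 14: 4^1 ≡ 4; 4^2 ≡ 4² = 16 ≡ 2; 4^4 ≡ 2² = 4 ≡ 4. Multiply: 4^5 = 4^4 × 4^1 ≡ 4 × 4 (mod 14): 4 × 4 = 16 ≡ 2. So 4^5 ≡ 2 (mod 14).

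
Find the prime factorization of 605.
5 × 11^2

Divide by primes starting from smallest:
605 ÷ 5 = 121
121 ÷ 11 = 11
11 ÷ 11 = 1

605 = 5 × 11^2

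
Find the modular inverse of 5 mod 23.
5^(-1) ≡ 14 (mod 23). Verification: 5 × 14 = 70 ≡ 1 (mod 23)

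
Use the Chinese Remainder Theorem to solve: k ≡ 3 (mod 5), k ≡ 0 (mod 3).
3

Using the Chinese Remainder Theorem:
M = product of moduli = 15
For equation 1: M_1 = 3, 3 ≡ 3 (mod 5), inverse of 3 mod 5 is 2 (check: 3 × 2 = 6 ≡ 1 (mod 5))
For equation 2: M_2 = 5, 5 ≡ 2 (mod 3), inverse of 5 mod 3 is 2 (check: 2 × 2 = 4 ≡ 1 (mod 3))
Combine: k ≡ Σ r_i×M_i×(M_i⁻¹ mod m_i) = 3×3×2 + 0×5×2 = 18 + 0 = 18
18 mod 15 = 3
k ≡ 3 (mod 15)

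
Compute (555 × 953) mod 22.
13

(555 × 953) = 528915
528915 mod 22 = 13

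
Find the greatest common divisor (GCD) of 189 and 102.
3

Using the Euclidean algorithm:
189 = 1 × 102 + 87
102 = 1 × 87 + 15
87 = 5 × 15 + 12
15 = 1 × 12 + 3
12 = 4 × 3 + 0

GCD(189, 102) = 3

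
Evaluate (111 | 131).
(111/131) = 111^{65} mod 131 = -1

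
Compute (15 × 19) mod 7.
5

(15 × 19) = 285
285 mod 7 = 5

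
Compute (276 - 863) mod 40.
13

(276 - 863) = -587
-587 mod 40 = 13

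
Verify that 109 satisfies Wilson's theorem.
(108)! mod 109 = 108. Since this equals -1 (mod 109), Wilson confirms 109 is prime.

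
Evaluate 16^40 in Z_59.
Using repeated squaring. 40 = 32 + 8 (binary 101000). Repeated squaring mod 59: 16^1 ≡ 16; 16^2 ≡ 16² = 256 ≡ 20; 16^4 ≡ 20² = 400 ≡ 46; 16^8 ≡ 46² = 2116 ≡ 51; 16^16 ≡ 51² = 2601 ≡ 5; 16^32 ≡ 5² = 25 ≡ 25. Multiply: 16^40 = 16^32 × 16^8 ≡ 25 × 51 (mod 59): 25 × 51 = 1275 ≡ 36. So 16^40 ≡ 36 (mod 59).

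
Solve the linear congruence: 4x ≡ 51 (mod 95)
84

Since gcd(4, 95) = 1 divides 51, a solution exists.
Multiply both sides by the inverse of 4 mod 95:
  4^(-1) mod 95 = 24
  x ≡ 24 × 51 ≡ 1224 ≡ 84 (mod 95)
Verification: 4 × 84 = 336 = 3 × 95 + 51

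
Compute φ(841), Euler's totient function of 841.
812

Prime factorization: 841 = 29^2
Using the formula φ(n) = n × Π(1 - 1/p) for each prime factor p:
φ(841) = 841 × (1 - 1/29)
φ(841) = 812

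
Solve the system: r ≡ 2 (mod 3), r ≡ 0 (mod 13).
M = 3 × 13 = 39. M₁ = 13, y₁ ≡ 1 (mod 3). M₂ = 3, y₂ ≡ 9 (mod 13). r = 2×13×1 + 0×3×9 ≡ 26 (mod 39)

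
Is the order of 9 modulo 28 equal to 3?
Yes, ord_28(9) = 3.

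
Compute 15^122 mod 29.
Using Fermat: 15^{28} ≡ 1 (mod 29). 122 ≡ 10 (mod 28). So 15^{122} ≡ 15^{10} ≡ 13 (mod 29)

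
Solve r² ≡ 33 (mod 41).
The square roots of 33 mod 41 are 19 and 22. Verify: 19² = 361 ≡ 33 (mod 41)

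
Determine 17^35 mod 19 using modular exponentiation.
Using Fermat: 17^{18} ≡ 1 (mod 19). 35 ≡ 17 (mod 18). So 17^{35} ≡ 17^{17} ≡ 9 (mod 19)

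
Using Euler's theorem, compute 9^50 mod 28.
By Euler: 9^{12} ≡ 1 (mod 28) since gcd(9, 28) = 1. 50 = 4×12 + 2. So 9^{50} ≡ 9^{2} ≡ 25 (mod 28)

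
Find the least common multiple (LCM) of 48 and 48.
48

First find GCD(48, 48) using the Euclidean algorithm:
48 = 1 × 48 + 0
GCD(48, 48) = 48

LCM formula: LCM(a, b) = (a × b) / GCD(a, b)
LCM(48, 48) = (48 × 48) / 48
LCM(48, 48) = 2304 / 48
LCM(48, 48) = 48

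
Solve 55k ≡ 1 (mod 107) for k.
72

Using Extended Euclidean Algorithm:
gcd(55, 107) = 1
Bezout coefficients: 55 × -35 + 107 × 18 = 1
So 55 × -35 ≡ 1 (mod 107)
The inverse is -35 mod 107 = 72
Verification: 55 × 72 = 3960 = 37 × 107 + 1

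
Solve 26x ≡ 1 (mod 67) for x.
49

Using Extended Euclidean Algorithm:
gcd(26, 67) = 1
Bezout coefficients: 26 × -18 + 67 × 7 = 1
So 26 × -18 ≡ 1 (mod 67)
The inverse is -18 mod 67 = 49
Verification: 26 × 49 = 1274 = 19 × 67 + 1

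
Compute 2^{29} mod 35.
32

Using successive squaring:
Binary expansion of 29: 11101
Powers of 2 mod 35 (each is the square of the previous):
  2^1 ≡ 2 (mod 35)
  2^2 ≡ 2² = 4 ≡ 4 (mod 35)
  2^4 ≡ 4² = 16 ≡ 16 (mod 35)
  2^8 ≡ 16² = 256 ≡ 11 (mod 35)
  2^16 ≡ 11² = 121 ≡ 16 (mod 35)
29 = 16 + 8 + 4 + 1, so 2^29 = 2^16 × 2^8 × 2^4 × 2^1 ≡ 16 × 11 × 16 × 2 (mod 35)
Multiplying step by step:
  16 × 11 = 176 ≡ 1 (mod 35)
  1 × 16 = 16 ≡ 16 (mod 35)
  16 × 2 = 32 ≡ 32 (mod 35)
Result: 2^29 ≡ 32 (mod 35)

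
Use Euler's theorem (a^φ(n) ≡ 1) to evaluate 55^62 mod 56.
By Euler: 55^{24} ≡ 1 (mod 56) since gcd(55, 56) = 1. 62 = 2×24 + 14. So 55^{62} ≡ 55^{14} ≡ 1 (mod 56)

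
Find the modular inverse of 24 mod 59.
24^(-1) ≡ 32 (mod 59). Verification: 24 × 32 = 768 ≡ 1 (mod 59)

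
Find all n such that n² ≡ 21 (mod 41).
The square roots of 21 mod 41 are 12 and 29. Verify: 12² = 144 ≡ 21 (mod 41)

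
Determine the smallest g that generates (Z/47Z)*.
5

A primitive root g modulo p has order p-1 = 46
Prime divisors of 46: [2, 23]
g is a primitive root iff g^(46/q) ≢ 1 (mod 47) for each prime divisor q
Testing small values:
  g = 2: 2^23 ≡ 1, 2^2 ≡ 4 (mod 47) → 2^23 ≡ 1, not primitive root
  g = 3: 3^23 ≡ 1, 3^2 ≡ 9 (mod 47) → 3^23 ≡ 1, not primitive root
  g = 4: 4^23 ≡ 1, 4^2 ≡ 16 (mod 47) → 4^23 ≡ 1, not primitive root
  g = 5: 5^23 ≡ 46, 5^2 ≡ 25 (mod 47) → none is 1, primitive root!
The smallest primitive root is 5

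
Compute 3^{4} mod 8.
1

Using successive squaring:
Binary expansion of 4: 100
Powers of 3 mod 8 (each is the square of the previous):
  3^1 ≡ 3 (mod 8)
  3^2 ≡ 3² = 9 ≡ 1 (mod 8)
  3^4 ≡ 1² = 1 ≡ 1 (mod 8)
4 is a power of 2, so 3^4 is the last square: ≡ 1 (mod 8)
Result: 3^4 ≡ 1 (mod 8)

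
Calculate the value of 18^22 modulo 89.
Using repeated squaring. 22 = 16 + 4 + 2 (binary 10110). Repeated squaring mod 89: 18^1 ≡ 18; 18^2 ≡ 18² = 324 ≡ 57; 18^4 ≡ 57² = 3249 ≡ 45; 18^8 ≡ 45² = 2025 ≡ 67; 18^16 ≡ 67² = 4489 ≡ 39. Multiply: 18^22 = 18^16 × 18^4 × 18^2 ≡ 39 × 45 × 57 (mod 89): 39 × 45 = 1755 ≡ 64; 64 × 57 = 3648 ≡ 88. So 18^22 ≡ 88 (mod 89).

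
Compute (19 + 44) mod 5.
3

(19 + 44) = 63
63 mod 5 = 3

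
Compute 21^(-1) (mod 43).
41

Using Extended Euclidean Algorithm:
gcd(21, 43) = 1
Bezout coefficients: 21 × -2 + 43 × 1 = 1
So 21 × -2 ≡ 1 (mod 43)
The inverse is -2 mod 43 = 41
Verification: 21 × 41 = 861 = 20 × 43 + 1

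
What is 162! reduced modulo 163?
By Wilson's theorem, (162)! ≡ -1 ≡ 162 (mod 163)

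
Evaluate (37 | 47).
(37/47) = 37^{23} mod 47 = 1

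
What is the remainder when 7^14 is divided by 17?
Using repeated squaring. 14 = 8 + 4 + 2 (binary 1110). Repeated squaring mod 17: 7^1 ≡ 7; 7^2 ≡ 7² = 49 ≡ 15; 7^4 ≡ 15² = 225 ≡ 4; 7^8 ≡ 4² = 16 ≡ 16. Multiply: 7^14 = 7^8 × 7^4 × 7^2 ≡ 16 × 4 × 15 (mod 17): 16 × 4 = 64 ≡ 13; 13 × 15 = 195 ≡ 8. So 7^14 ≡ 8 (mod 17).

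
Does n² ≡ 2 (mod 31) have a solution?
By Euler's criterion: 2^{15} ≡ 1 (mod 31). Since this equals 1, 2 is a QR.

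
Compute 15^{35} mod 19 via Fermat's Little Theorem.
14

By Fermat's Little Theorem, a^(p-1) ≡ 1 (mod p) for prime p and gcd(a, p) = 1
Here p = 19, so 15^18 ≡ 1 (mod 19)
We can reduce the exponent: 35 mod 18 = 17
So 15^35 ≡ 15^17 (mod 19)
Computing: 15^17 mod 19 = 14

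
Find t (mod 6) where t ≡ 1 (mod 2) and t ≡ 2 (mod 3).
M = 2 × 3 = 6. M₁ = 3, y₁ ≡ 1 (mod 2). M₂ = 2, y₂ ≡ 2 (mod 3). t = 1×3×1 + 2×2×2 ≡ 5 (mod 6)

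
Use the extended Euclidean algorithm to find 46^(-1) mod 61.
Extended GCD: 46(4) + 61(-3) = 1. So 46^(-1) ≡ 4 ≡ 4 (mod 61). Verify: 46 × 4 = 184 ≡ 1 (mod 61)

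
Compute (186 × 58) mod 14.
8

(186 × 58) = 10788
10788 mod 14 = 8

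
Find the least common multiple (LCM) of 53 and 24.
1272

First find GCD(53, 24) using the Euclidean algorithm:
53 = 2 × 24 + 5
24 = 4 × 5 + 4
5 = 1 × 4 + 1
4 = 4 × 1 + 0
GCD(53, 24) = 1

LCM formula: LCM(a, b) = (a × b) / GCD(a, b)
LCM(53, 24) = (53 × 24) / 1
LCM(53, 24) = 1272 / 1
LCM(53, 24) = 1272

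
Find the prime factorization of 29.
29

Divide by primes starting from smallest:
29 ÷ 29 = 1

29 = 29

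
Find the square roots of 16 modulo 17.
The square roots of 16 mod 17 are 4 and 13. Verify: 4² = 16 ≡ 16 (mod 17)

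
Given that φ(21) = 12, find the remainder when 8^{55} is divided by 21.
By Euler: 8^{12} ≡ 1 (mod 21) since gcd(8, 21) = 1. 55 = 4×12 + 7. So 8^{55} ≡ 8^{7} ≡ 8 (mod 21)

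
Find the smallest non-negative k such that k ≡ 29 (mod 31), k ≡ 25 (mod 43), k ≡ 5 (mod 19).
12925

Using the Chinese Remainder Theorem:
M = product of moduli = 25327
For equation 1: M_1 = 817, 817 ≡ 11 (mod 31), inverse of 817 mod 31 is 17 (check: 11 × 17 = 187 ≡ 1 (mod 31))
For equation 2: M_2 = 589, 589 ≡ 30 (mod 43), inverse of 589 mod 43 is 33 (check: 30 × 33 = 990 ≡ 1 (mod 43))
For equation 3: M_3 = 1333, 1333 ≡ 3 (mod 19), inverse of 1333 mod 19 is 13 (check: 3 × 13 = 39 ≡ 1 (mod 19))
Combine: k ≡ Σ r_i×M_i×(M_i⁻¹ mod m_i) = 29×817×17 + 25×589×33 + 5×1333×13 = 402781 + 485925 + 86645 = 975351
975351 mod 25327 = 12925
k ≡ 12925 (mod 25327)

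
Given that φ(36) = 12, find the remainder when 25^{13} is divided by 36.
By Euler: 25^{12} ≡ 1 (mod 36) since gcd(25, 36) = 1. 13 = 1×12 + 1. So 25^{13} ≡ 25^{1} ≡ 25 (mod 36)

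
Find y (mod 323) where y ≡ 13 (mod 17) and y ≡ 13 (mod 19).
M = 17 × 19 = 323. M₁ = 19, y₁ ≡ 9 (mod 17). M₂ = 17, y₂ ≡ 9 (mod 19). y = 13×19×9 + 13×17×9 ≡ 13 (mod 323)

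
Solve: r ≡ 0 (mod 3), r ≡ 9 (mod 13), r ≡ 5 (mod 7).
M = 3 × 13 × 7 = 273. M₁ = 91, y₁ ≡ 1 (mod 3). M₂ = 21, y₂ ≡ 5 (mod 13). M₃ = 39, y₃ ≡ 2 (mod 7). r = 0×91×1 + 9×21×5 + 5×39×2 ≡ 243 (mod 273)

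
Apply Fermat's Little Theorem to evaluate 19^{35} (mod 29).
12

By Fermat's Little Theorem, a^(p-1) ≡ 1 (mod p) for prime p and gcd(a, p) = 1
Here p = 29, so 19^28 ≡ 1 (mod 29)
We can reduce the exponent: 35 mod 28 = 7
So 19^35 ≡ 19^7 (mod 29)
Computing: 19^7 mod 29 = 12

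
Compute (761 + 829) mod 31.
9

(761 + 829) = 1590
1590 mod 31 = 9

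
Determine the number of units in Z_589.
540

Prime factorization: 589 = 19 × 31
Using the formula φ(n) = n × Π(1 - 1/p) for each prime factor p:
φ(589) = 589 × (1 - 1/19) × (1 - 1/31)
φ(589) = 540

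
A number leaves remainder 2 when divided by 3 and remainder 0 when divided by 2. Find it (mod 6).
M = 3 × 2 = 6. M₁ = 2, y₁ ≡ 2 (mod 3). M₂ = 3, y₂ ≡ 1 (mod 2). m = 2×2×2 + 0×3×1 ≡ 2 (mod 6)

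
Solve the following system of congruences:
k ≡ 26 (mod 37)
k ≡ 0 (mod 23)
322

Using the Chinese Remainder Theorem:
M = product of moduli = 851
For equation 1: M_1 = 23, 23 ≡ 23 (mod 37), inverse of 23 mod 37 is 29 (check: 23 × 29 = 667 ≡ 1 (mod 37))
For equation 2: M_2 = 37, 37 ≡ 14 (mod 23), inverse of 37 mod 23 is 5 (check: 14 × 5 = 70 ≡ 1 (mod 23))
Combine: k ≡ Σ r_i×M_i×(M_i⁻¹ mod m_i) = 26×23×29 + 0×37×5 = 17342 + 0 = 17342
17342 mod 851 = 322
k ≡ 322 (mod 851)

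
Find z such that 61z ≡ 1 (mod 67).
61^(-1) ≡ 11 (mod 67). Verification: 61 × 11 = 671 ≡ 1 (mod 67)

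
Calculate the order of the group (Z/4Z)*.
2

Prime factorization: 4 = 2^2
Using the formula φ(n) = n × Π(1 - 1/p) for each prime factor p:
φ(4) = 4 × (1 - 1/2)
φ(4) = 2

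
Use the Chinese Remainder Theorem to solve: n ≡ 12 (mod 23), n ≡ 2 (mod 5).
12

Using the Chinese Remainder Theorem:
M = product of moduli = 115
For equation 1: M_1 = 5, 5 ≡ 5 (mod 23), inverse of 5 mod 23 is 14 (check: 5 × 14 = 70 ≡ 1 (mod 23))
For equation 2: M_2 = 23, 23 ≡ 3 (mod 5), inverse of 23 mod 5 is 2 (check: 3 × 2 = 6 ≡ 1 (mod 5))
Combine: n ≡ Σ r_i×M_i×(M_i⁻¹ mod m_i) = 12×5×14 + 2×23×2 = 840 + 92 = 932
932 mod 115 = 12
n ≡ 12 (mod 115)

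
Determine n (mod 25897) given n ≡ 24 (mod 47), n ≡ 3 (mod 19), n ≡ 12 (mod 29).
12714

Using the Chinese Remainder Theorem:
M = product of moduli = 25897
For equation 1: M_1 = 551, 551 ≡ 34 (mod 47), inverse of 551 mod 47 is 18 (check: 34 × 18 = 612 ≡ 1 (mod 47))
For equation 2: M_2 = 1363, 1363 ≡ 14 (mod 19), inverse of 1363 mod 19 is 15 (check: 14 × 15 = 210 ≡ 1 (mod 19))
For equation 3: M_3 = 893, 893 ≡ 23 (mod 29), inverse of 893 mod 29 is 24 (check: 23 × 24 = 552 ≡ 1 (mod 29))
Combine: n ≡ Σ r_i×M_i×(M_i⁻¹ mod m_i) = 24×551×18 + 3×1363×15 + 12×893×24 = 238032 + 61335 + 257184 = 556551
556551 mod 25897 = 12714
n ≡ 12714 (mod 25897)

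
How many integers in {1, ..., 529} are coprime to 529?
506

Prime factorization: 529 = 23^2
Using the formula φ(n) = n × Π(1 - 1/p) for each prime factor p:
φ(529) = 529 × (1 - 1/23)
φ(529) = 506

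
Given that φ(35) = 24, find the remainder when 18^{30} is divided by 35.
By Euler: 18^{24} ≡ 1 (mod 35) since gcd(18, 35) = 1. 30 = 1×24 + 6. So 18^{30} ≡ 18^{6} ≡ 29 (mod 35)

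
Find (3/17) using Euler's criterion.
(3/17) = 3^{8} mod 17 = -1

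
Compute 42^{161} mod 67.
58

Using successive squaring:
Binary expansion of 161: 10100001
Powers of 42 mod 67 (each is the square of the previous):
  42^1 ≡ 42 (mod 67)
  42^2 ≡ 42² = 1764 ≡ 22 (mod 67)
  42^4 ≡ 22² = 484 ≡ 15 (mod 67)
  42^8 ≡ 15² = 225 ≡ 24 (mod 67)
  42^16 ≡ 24² = 576 ≡ 40 (mod 67)
  42^32 ≡ 40² = 1600 ≡ 59 (mod 67)
  42^64 ≡ 59² = 3481 ≡ 64 (mod 67)
  42^128 ≡ 64² = 4096 ≡ 9 (mod 67)
161 = 128 + 32 + 1, so 42^161 = 42^128 × 42^32 × 42^1 ≡ 9 × 59 × 42 (mod 67)
Multiplying step by step:
  9 × 59 = 531 ≡ 62 (mod 67)
  62 × 42 = 2604 ≡ 58 (mod 67)
Result: 42^161 ≡ 58 (mod 67)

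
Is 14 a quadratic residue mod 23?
By Euler's criterion: 14^{11} ≡ 22 (mod 23). Since this equals -1 (≡ 22), 14 is not a QR.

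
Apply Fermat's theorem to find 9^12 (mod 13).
By Fermat's Little Theorem, 9^{12} ≡ 1 (mod 13) since 13 is prime and gcd(9, 13) = 1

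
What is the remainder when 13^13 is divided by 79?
Using repeated squaring. 13 = 8 + 4 + 1 (binary 1101). Repeated squaring mod 79: 13^1 ≡ 13; 13^2 ≡ 13² = 169 ≡ 11; 13^4 ≡ 11² = 121 ≡ 42; 13^8 ≡ 42² = 1764 ≡ 26. Multiply: 13^13 = 13^8 × 13^4 × 13^1 ≡ 26 × 42 × 13 (mod 79): 26 × 42 = 1092 ≡ 65; 65 × 13 = 845 ≡ 55. So 13^13 ≡ 55 (mod 79).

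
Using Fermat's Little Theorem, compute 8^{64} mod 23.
9

By Fermat's Little Theorem, a^(p-1) ≡ 1 (mod p) for prime p and gcd(a, p) = 1
Here p = 23, so 8^22 ≡ 1 (mod 23)
We can reduce the exponent: 64 mod 22 = 20
So 8^64 ≡ 8^20 (mod 23)
Computing: 8^20 mod 23 = 9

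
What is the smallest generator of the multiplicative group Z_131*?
p - 1 = 130 has prime divisors 2, 5, 13. h is a primitive root mod 131 iff h^(130/q) ≢ 1 (mod 131) for each such q.
h = 2: 2^65 ≡ 130, 2^26 ≡ 53, 2^10 ≡ 107 (mod 131); none is 1, so 2 has order 130 and is a primitive root.
The smallest primitive root mod 131 is g = 2.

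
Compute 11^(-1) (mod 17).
11^(-1) ≡ 14 (mod 17). Verification: 11 × 14 = 154 ≡ 1 (mod 17)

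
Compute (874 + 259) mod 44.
33

(874 + 259) = 1133
1133 mod 44 = 33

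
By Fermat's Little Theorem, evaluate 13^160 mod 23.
By Fermat: 13^{22} ≡ 1 (mod 23). 160 = 7×22 + 6. So 13^{160} ≡ 13^{6} ≡ 6 (mod 23)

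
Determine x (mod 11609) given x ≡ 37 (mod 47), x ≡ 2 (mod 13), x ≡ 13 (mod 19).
5865

Using the Chinese Remainder Theorem:
M = product of moduli = 11609
For equation 1: M_1 = 247, 247 ≡ 12 (mod 47), inverse of 247 mod 47 is 4 (check: 12 × 4 = 48 ≡ 1 (mod 47))
For equation 2: M_2 = 893, 893 ≡ 9 (mod 13), inverse of 893 mod 13 is 3 (check: 9 × 3 = 27 ≡ 1 (mod 13))
For equation 3: M_3 = 611, 611 ≡ 3 (mod 19), inverse of 611 mod 19 is 13 (check: 3 × 13 = 39 ≡ 1 (mod 19))
Combine: x ≡ Σ r_i×M_i×(M_i⁻¹ mod m_i) = 37×247×4 + 2×893×3 + 13×611×13 = 36556 + 5358 + 103259 = 145173
145173 mod 11609 = 5865
x ≡ 5865 (mod 11609)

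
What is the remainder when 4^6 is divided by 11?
6 = 4 + 2 (binary 110). Repeated squaring mod 11: 4^1 ≡ 4; 4^2 ≡ 4² = 16 ≡ 5; 4^4 ≡ 5² = 25 ≡ 3. Multiply: 4^6 = 4^4 × 4^2 ≡ 3 × 5 (mod 11): 3 × 5 = 15 ≡ 4. So 4^6 ≡ 4 (mod 11).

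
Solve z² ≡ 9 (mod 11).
The square roots of 9 mod 11 are 3 and 8. Verify: 3² = 9 ≡ 9 (mod 11)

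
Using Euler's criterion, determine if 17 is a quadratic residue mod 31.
By Euler's criterion: 17^{15} ≡ 30 (mod 31). Since this equals -1 (≡ 30), 17 is not a QR.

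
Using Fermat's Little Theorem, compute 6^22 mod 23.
By Fermat's Little Theorem, 6^{22} ≡ 1 (mod 23) since 23 is prime and gcd(6, 23) = 1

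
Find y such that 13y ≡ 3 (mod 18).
3

Since gcd(13, 18) = 1 divides 3, a solution exists.
Multiply both sides by the inverse of 13 mod 18:
  13^(-1) mod 18 = 7
  x ≡ 7 × 3 ≡ 21 ≡ 3 (mod 18)
Verification: 13 × 3 = 39 = 2 × 18 + 3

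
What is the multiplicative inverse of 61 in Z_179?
61^(-1) ≡ 135 (mod 179). Verification: 61 × 135 = 8235 ≡ 1 (mod 179)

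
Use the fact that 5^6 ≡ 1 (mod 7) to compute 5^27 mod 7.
By Fermat: 5^{6} ≡ 1 (mod 7). 27 = 4×6 + 3. So 5^{27} ≡ 5^{3} ≡ 6 (mod 7)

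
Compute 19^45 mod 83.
Using repeated squaring. 45 = 32 + 8 + 4 + 1 (binary 101101). Repeated squaring mod 83: 19^1 ≡ 19; 19^2 ≡ 19² = 361 ≡ 29; 19^4 ≡ 29² = 841 ≡ 11; 19^8 ≡ 11² = 121 ≡ 38; 19^16 ≡ 38² = 1444 ≡ 33; 19^32 ≡ 33² = 1089 ≡ 10. Multiply: 19^45 = 19^32 × 19^8 × 19^4 × 19^1 ≡ 10 × 38 × 11 × 19 (mod 83): 10 × 38 = 380 ≡ 48; 48 × 11 = 528 ≡ 30; 30 × 19 = 570 ≡ 72. So 19^45 ≡ 72 (mod 83).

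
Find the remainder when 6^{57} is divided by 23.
By Fermat: 6^{22} ≡ 1 (mod 23). 57 = 2×22 + 13. So 6^{57} ≡ 6^{13} ≡ 13 (mod 23)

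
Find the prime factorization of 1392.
2^4 × 3 × 29

Divide by primes starting from smallest:
1392 ÷ 2 = 696
696 ÷ 2 = 348
348 ÷ 2 = 174
174 ÷ 2 = 87
87 ÷ 3 = 29
29 ÷ 29 = 1

1392 = 2^4 × 3 × 29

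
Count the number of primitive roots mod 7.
Number of primitive roots mod 7 = φ(6) = 2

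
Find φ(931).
756

Prime factorization: 931 = 7^2 × 19
Using the formula φ(n) = n × Π(1 - 1/p) for each prime factor p:
φ(931) = 931 × (1 - 1/7) × (1 - 1/19)
φ(931) = 756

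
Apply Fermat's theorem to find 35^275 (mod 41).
By Fermat: 35^{40} ≡ 1 (mod 41). 275 = 6×40 + 35. So 35^{275} ≡ 35^{35} ≡ 3 (mod 41)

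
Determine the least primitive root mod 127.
p - 1 = 126 has prime divisors 2, 3, 7. h is a primitive root mod 127 iff h^(126/q) ≢ 1 (mod 127) for each such q.
h = 2: 2^63 ≡ 1, 2^42 ≡ 1, 2^18 ≡ 16 (mod 127); 2^63 ≡ 1, so not a primitive root.
h = 3: 3^63 ≡ 126, 3^42 ≡ 107, 3^18 ≡ 4 (mod 127); none is 1, so 3 has order 126 and is a primitive root.
The smallest primitive root mod 127 is g = 3.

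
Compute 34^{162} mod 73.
27

Using successive squaring:
Binary expansion of 162: 10100010
Powers of 34 mod 73 (each is the square of the previous):
  34^1 ≡ 34 (mod 73)
  34^2 ≡ 34² = 1156 ≡ 61 (mod 73)
  34^4 ≡ 61² = 3721 ≡ 71 (mod 73)
  34^8 ≡ 71² = 5041 ≡ 4 (mod 73)
  34^16 ≡ 4² = 16 ≡ 16 (mod 73)
  34^32 ≡ 16² = 256 ≡ 37 (mod 73)
  34^64 ≡ 37² = 1369 ≡ 55 (mod 73)
  34^128 ≡ 55² = 3025 ≡ 32 (mod 73)
162 = 128 + 32 + 2, so 34^162 = 34^128 × 34^32 × 34^2 ≡ 32 × 37 × 61 (mod 73)
Multiplying step by step:
  32 × 37 = 1184 ≡ 16 (mod 73)
  16 × 61 = 976 ≡ 27 (mod 73)
Result: 34^162 ≡ 27 (mod 73)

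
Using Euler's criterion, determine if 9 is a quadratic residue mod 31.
By Euler's criterion: 9^{15} ≡ 1 (mod 31). Since this equals 1, 9 is a QR.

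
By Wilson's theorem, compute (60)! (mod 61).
By Wilson's theorem, (60)! ≡ -1 ≡ 60 (mod 61)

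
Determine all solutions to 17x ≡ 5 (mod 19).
7

Since gcd(17, 19) = 1 divides 5, a solution exists.
Multiply both sides by the inverse of 17 mod 19:
  17^(-1) mod 19 = 9
  x ≡ 9 × 5 ≡ 45 ≡ 7 (mod 19)
Verification: 17 × 7 = 119 = 6 × 19 + 5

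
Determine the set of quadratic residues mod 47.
QRs mod 47: {1, 2, 3, 4, 6, 7, 8, 9, 12, 14, 16, 17, 18, 21, 24, 25, 27, 28, 32, 34, 36, 37, 42}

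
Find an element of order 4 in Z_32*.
7 has order 4 mod 32 since 7^{4} ≡ 1 (mod 32) and no smaller power works.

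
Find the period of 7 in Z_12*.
Powers of 7 mod 12: 7^1≡7, 7^2≡1. Order = 2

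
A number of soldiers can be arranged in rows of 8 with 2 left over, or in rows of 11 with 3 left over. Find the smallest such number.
M = 8 × 11 = 88. M₁ = 11, y₁ ≡ 3 (mod 8). M₂ = 8, y₂ ≡ 7 (mod 11). z = 2×11×3 + 3×8×7 ≡ 58 (mod 88). The smallest positive such number is 58.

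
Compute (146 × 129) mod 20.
14

(146 × 129) = 18834
18834 mod 20 = 14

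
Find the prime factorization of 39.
3 × 13

Divide by primes starting from smallest:
39 ÷ 3 = 13
13 ÷ 13 = 1

39 = 3 × 13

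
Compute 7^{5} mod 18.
13

Using successive squaring:
Binary expansion of 5: 101
Powers of 7 mod 18 (each is the square of the previous):
  7^1 ≡ 7 (mod 18)
  7^2 ≡ 7² = 49 ≡ 13 (mod 18)
  7^4 ≡ 13² = 169 ≡ 7 (mod 18)
5 = 4 + 1, so 7^5 = 7^4 × 7^1 ≡ 7 × 7 (mod 18)
Multiplying step by step:
  7 × 7 = 49 ≡ 13 (mod 18)
Result: 7^5 ≡ 13 (mod 18)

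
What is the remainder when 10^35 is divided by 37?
Using repeated squaring. 35 = 32 + 2 + 1 (binary 100011). Repeated squaring mod 37: 10^1 ≡ 10; 10^2 ≡ 10² = 100 ≡ 26; 10^4 ≡ 26² = 676 ≡ 10; 10^8 ≡ 10² = 100 ≡ 26; 10^16 ≡ 26² = 676 ≡ 10; 10^32 ≡ 10² = 100 ≡ 26. Multiply: 10^35 = 10^32 × 10^2 × 10^1 ≡ 26 × 26 × 10 (mod 37): 26 × 26 = 676 ≡ 10; 10 × 10 = 100 ≡ 26. So 10^35 ≡ 26 (mod 37).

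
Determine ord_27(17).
Powers of 17 mod 27: 17^1≡17, 17^2≡19, 17^3≡26, 17^4≡10, 17^5≡8, 17^6≡1. Order = 6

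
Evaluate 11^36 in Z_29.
Using Fermat: 11^{28} ≡ 1 (mod 29). 36 ≡ 8 (mod 28). So 11^{36} ≡ 11^{8} ≡ 16 (mod 29)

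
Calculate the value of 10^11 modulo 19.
Using repeated squaring. 11 = 8 + 2 + 1 (binary 1011). Repeated squaring mod 19: 10^1 ≡ 10; 10^2 ≡ 10² = 100 ≡ 5; 10^4 ≡ 5² = 25 ≡ 6; 10^8 ≡ 6² = 36 ≡ 17. Multiply: 10^11 = 10^8 × 10^2 × 10^1 ≡ 17 × 5 × 10 (mod 19): 17 × 5 = 85 ≡ 9; 9 × 10 = 90 ≡ 14. So 10^11 ≡ 14 (mod 19).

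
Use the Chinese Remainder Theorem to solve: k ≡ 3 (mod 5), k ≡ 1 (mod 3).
M = 5 × 3 = 15. M₁ = 3, y₁ ≡ 2 (mod 5). M₂ = 5, y₂ ≡ 2 (mod 3). k = 3×3×2 + 1×5×2 ≡ 13 (mod 15)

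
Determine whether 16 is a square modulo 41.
By Euler's criterion: 16^{20} ≡ 1 (mod 41). Since this equals 1, 16 is a QR.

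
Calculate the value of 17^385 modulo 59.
Using Fermat: 17^{58} ≡ 1 (mod 59). 385 ≡ 37 (mod 58). So 17^{385} ≡ 17^{37} ≡ 57 (mod 59)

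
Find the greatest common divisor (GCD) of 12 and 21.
3

Using the Euclidean algorithm:
12 = 0 × 21 + 12
21 = 1 × 12 + 9
12 = 1 × 9 + 3
9 = 3 × 3 + 0

GCD(12, 21) = 3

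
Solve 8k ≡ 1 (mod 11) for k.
7

Using Extended Euclidean Algorithm:
gcd(8, 11) = 1
Bezout coefficients: 8 × -4 + 11 × 3 = 1
So 8 × -4 ≡ 1 (mod 11)
The inverse is -4 mod 11 = 7
Verification: 8 × 7 = 56 = 5 × 11 + 1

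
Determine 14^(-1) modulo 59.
14^(-1) ≡ 38 (mod 59). Verification: 14 × 38 = 532 ≡ 1 (mod 59)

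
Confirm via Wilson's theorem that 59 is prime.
(58)! mod 59 = 58. Since this equals -1 (mod 59), Wilson confirms 59 is prime.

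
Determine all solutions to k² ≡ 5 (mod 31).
The square roots of 5 mod 31 are 25 and 6. Verify: 25² = 625 ≡ 5 (mod 31)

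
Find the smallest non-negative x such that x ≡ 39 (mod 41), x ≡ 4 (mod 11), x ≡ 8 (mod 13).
1269

Using the Chinese Remainder Theorem:
M = product of moduli = 5863
For equation 1: M_1 = 143, 143 ≡ 20 (mod 41), inverse of 143 mod 41 is 39 (check: 20 × 39 = 780 ≡ 1 (mod 41))
For equation 2: M_2 = 533, 533 ≡ 5 (mod 11), inverse of 533 mod 11 is 9 (check: 5 × 9 = 45 ≡ 1 (mod 11))
For equation 3: M_3 = 451, 451 ≡ 9 (mod 13), inverse of 451 mod 13 is 3 (check: 9 × 3 = 27 ≡ 1 (mod 13))
Combine: x ≡ Σ r_i×M_i×(M_i⁻¹ mod m_i) = 39×143×39 + 4×533×9 + 8×451×3 = 217503 + 19188 + 10824 = 247515
247515 mod 5863 = 1269
x ≡ 1269 (mod 5863)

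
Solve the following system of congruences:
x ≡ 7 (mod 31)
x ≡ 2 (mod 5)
7

Using the Chinese Remainder Theorem:
M = product of moduli = 155
For equation 1: M_1 = 5, 5 ≡ 5 (mod 31), inverse of 5 mod 31 is 25 (check: 5 × 25 = 125 ≡ 1 (mod 31))
For equation 2: M_2 = 31, 31 ≡ 1 (mod 5), inverse of 31 mod 5 is 1 (check: 1 × 1 = 1 ≡ 1 (mod 5))
Combine: x ≡ Σ r_i×M_i×(M_i⁻¹ mod m_i) = 7×5×25 + 2×31×1 = 875 + 62 = 937
937 mod 155 = 7
x ≡ 7 (mod 155)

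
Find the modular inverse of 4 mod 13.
4^(-1) ≡ 10 (mod 13). Verification: 4 × 10 = 40 ≡ 1 (mod 13)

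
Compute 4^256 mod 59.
Using Fermat: 4^{58} ≡ 1 (mod 59). 256 ≡ 24 (mod 58). So 4^{256} ≡ 4^{24} ≡ 45 (mod 59)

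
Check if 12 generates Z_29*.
p - 1 = 28 has prime divisors 2, 7. Check 12^(28/q) mod 29 for each: 12^(28/2) = 12^14 ≡ 28, 12^(28/7) = 12^4 ≡ 1 (mod 29). Since 12^4 ≡ 1 (mod 29), the order of 12 divides 4 (in fact the order is 4) ≠ 28, so it is not a primitive root.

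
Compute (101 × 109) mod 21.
5

(101 × 109) = 11009
11009 mod 21 = 5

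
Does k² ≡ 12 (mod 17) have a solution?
By Euler's criterion: 12^{8} ≡ 16 (mod 17). Since this equals -1 (≡ 16), 12 is not a QR.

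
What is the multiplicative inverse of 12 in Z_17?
10

Using Extended Euclidean Algorithm:
gcd(12, 17) = 1
Bezout coefficients: 12 × -7 + 17 × 5 = 1
So 12 × -7 ≡ 1 (mod 17)
The inverse is -7 mod 17 = 10
Verification: 12 × 10 = 120 = 7 × 17 + 1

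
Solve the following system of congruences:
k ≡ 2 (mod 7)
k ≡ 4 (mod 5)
9

Using the Chinese Remainder Theorem:
M = product of moduli = 35
For equation 1: M_1 = 5, 5 ≡ 5 (mod 7), inverse of 5 mod 7 is 3 (check: 5 × 3 = 15 ≡ 1 (mod 7))
For equation 2: M_2 = 7, 7 ≡ 2 (mod 5), inverse of 7 mod 5 is 3 (check: 2 × 3 = 6 ≡ 1 (mod 5))
Combine: k ≡ Σ r_i×M_i×(M_i⁻¹ mod m_i) = 2×5×3 + 4×7×3 = 30 + 84 = 114
114 mod 35 = 9
k ≡ 9 (mod 35)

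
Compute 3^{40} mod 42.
39

Using successive squaring:
Binary expansion of 40: 101000
Powers of 3 mod 42 (each is the square of the previous):
  3^1 ≡ 3 (mod 42)
  3^2 ≡ 3² = 9 ≡ 9 (mod 42)
  3^4 ≡ 9² = 81 ≡ 39 (mod 42)
  3^8 ≡ 39² = 1521 ≡ 9 (mod 42)
  3^16 ≡ 9² = 81 ≡ 39 (mod 42)
  3^32 ≡ 39² = 1521 ≡ 9 (mod 42)
40 = 32 + 8, so 3^40 = 3^32 × 3^8 ≡ 9 × 9 (mod 42)
Multiplying step by step:
  9 × 9 = 81 ≡ 39 (mod 42)
Result: 3^40 ≡ 39 (mod 42)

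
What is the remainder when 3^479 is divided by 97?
Using Fermat: 3^{96} ≡ 1 (mod 97). 479 ≡ 95 (mod 96). So 3^{479} ≡ 3^{95} ≡ 65 (mod 97)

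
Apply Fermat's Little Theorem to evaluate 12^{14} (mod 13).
1

By Fermat's Little Theorem, a^(p-1) ≡ 1 (mod p) for prime p and gcd(a, p) = 1
Here p = 13, so 12^12 ≡ 1 (mod 13)
We can reduce the exponent: 14 mod 12 = 2
So 12^14 ≡ 12^2 (mod 13)
Computing: 12^2 mod 13 = 1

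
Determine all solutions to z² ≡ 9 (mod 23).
The square roots of 9 mod 23 are 3 and 20. Verify: 3² = 9 ≡ 9 (mod 23)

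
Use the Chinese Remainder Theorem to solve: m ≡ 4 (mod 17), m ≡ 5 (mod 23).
M = 17 × 23 = 391. M₁ = 23, y₁ ≡ 3 (mod 17). M₂ = 17, y₂ ≡ 19 (mod 23). m = 4×23×3 + 5×17×19 ≡ 327 (mod 391)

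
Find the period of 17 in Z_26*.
Powers of 17 mod 26: 17^1≡17, 17^2≡3, 17^3≡25, 17^4≡9, 17^5≡23, 17^6≡1. Order = 6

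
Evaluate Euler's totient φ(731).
672

Prime factorization: 731 = 17 × 43
Using the formula φ(n) = n × Π(1 - 1/p) for each prime factor p:
φ(731) = 731 × (1 - 1/17) × (1 - 1/43)
φ(731) = 672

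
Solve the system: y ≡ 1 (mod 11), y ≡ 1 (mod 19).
M = 11 × 19 = 209. M₁ = 19, y₁ ≡ 7 (mod 11). M₂ = 11, y₂ ≡ 7 (mod 19). y = 1×19×7 + 1×11×7 ≡ 1 (mod 209)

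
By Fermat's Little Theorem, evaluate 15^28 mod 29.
By Fermat's Little Theorem, 15^{28} ≡ 1 (mod 29) since 29 is prime and gcd(15, 29) = 1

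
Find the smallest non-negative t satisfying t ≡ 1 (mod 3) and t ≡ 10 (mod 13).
M = 3 × 13 = 39. M₁ = 13, y₁ ≡ 1 (mod 3). M₂ = 3, y₂ ≡ 9 (mod 13). t = 1×13×1 + 10×3×9 ≡ 10 (mod 39)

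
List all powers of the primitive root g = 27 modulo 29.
g^1, g^2, ..., g^{28} mod 29: {27, 4, 21, 16, 26, 6, 17, 24, 10, 9, 11, 7, 15, 28, 2, 25, 8, 13, 3, 23, 12, 5, 19, 20, 18, 22, 14, 1}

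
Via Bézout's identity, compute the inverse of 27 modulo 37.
Extended GCD: 27(11) + 37(-8) = 1. So 27^(-1) ≡ 11 ≡ 11 (mod 37). Verify: 27 × 11 = 297 ≡ 1 (mod 37)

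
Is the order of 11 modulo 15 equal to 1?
No, the actual order is 2, not 1.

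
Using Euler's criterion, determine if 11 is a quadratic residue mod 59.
By Euler's criterion: 11^{29} ≡ 58 (mod 59). Since this equals -1 (≡ 58), 11 is not a QR.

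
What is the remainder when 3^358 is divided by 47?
Using Fermat: 3^{46} ≡ 1 (mod 47). 358 ≡ 36 (mod 46). So 3^{358} ≡ 3^{36} ≡ 36 (mod 47)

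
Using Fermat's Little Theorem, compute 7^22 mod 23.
By Fermat's Little Theorem, 7^{22} ≡ 1 (mod 23) since 23 is prime and gcd(7, 23) = 1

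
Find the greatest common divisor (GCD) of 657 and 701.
1

Using the Euclidean algorithm:
657 = 0 × 701 + 657
701 = 1 × 657 + 44
657 = 14 × 44 + 41
44 = 1 × 41 + 3
41 = 13 × 3 + 2
3 = 1 × 2 + 1
2 = 2 × 1 + 0

GCD(657, 701) = 1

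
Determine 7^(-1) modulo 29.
7^(-1) ≡ 25 (mod 29). Verification: 7 × 25 = 175 ≡ 1 (mod 29)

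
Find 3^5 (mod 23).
5 = 4 + 1 (binary 101). Repeated squaring mod 23: 3^1 ≡ 3; 3^2 ≡ 3² = 9 ≡ 9; 3^4 ≡ 9² = 81 ≡ 12. Multiply: 3^5 = 3^4 × 3^1 ≡ 12 × 3 (mod 23): 12 × 3 = 36 ≡ 13. So 3^5 ≡ 13 (mod 23).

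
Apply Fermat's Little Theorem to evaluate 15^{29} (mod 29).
15

By Fermat's Little Theorem, a^(p-1) ≡ 1 (mod p) for prime p and gcd(a, p) = 1
Here p = 29, so 15^28 ≡ 1 (mod 29)
We can reduce the exponent: 29 mod 28 = 1
So 15^29 ≡ 15^1 (mod 29)
Computing: 15^1 mod 29 = 15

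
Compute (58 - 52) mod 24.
6

(58 - 52) = 6
6 mod 24 = 6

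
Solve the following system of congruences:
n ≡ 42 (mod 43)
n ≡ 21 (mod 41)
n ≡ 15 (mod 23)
25154

Using the Chinese Remainder Theorem:
M = product of moduli = 40549
For equation 1: M_1 = 943, 943 ≡ 40 (mod 43), inverse of 943 mod 43 is 14 (check: 40 × 14 = 560 ≡ 1 (mod 43))
For equation 2: M_2 = 989, 989 ≡ 5 (mod 41), inverse of 989 mod 41 is 33 (check: 5 × 33 = 165 ≡ 1 (mod 41))
For equation 3: M_3 = 1763, 1763 ≡ 15 (mod 23), inverse of 1763 mod 23 is 20 (check: 15 × 20 = 300 ≡ 1 (mod 23))
Combine: n ≡ Σ r_i×M_i×(M_i⁻¹ mod m_i) = 42×943×14 + 21×989×33 + 15×1763×20 = 554484 + 685377 + 528900 = 1768761
1768761 mod 40549 = 25154
n ≡ 25154 (mod 40549)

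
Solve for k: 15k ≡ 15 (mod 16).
1

Since gcd(15, 16) = 1 divides 15, a solution exists.
Multiply both sides by the inverse of 15 mod 16:
  15^(-1) mod 16 = 15
  x ≡ 15 × 15 ≡ 225 ≡ 1 (mod 16)
Verification: 15 × 1 = 15 = 0 × 16 + 15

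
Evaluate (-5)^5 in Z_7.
(-5) ≡ 2 (mod 7). 5 = 4 + 1 (binary 101). Repeated squaring mod 7: 2^1 ≡ 2; 2^2 ≡ 2² = 4 ≡ 4; 2^4 ≡ 4² = 16 ≡ 2. Multiply: (-5)^5 ≡ 2^4 × 2^1 ≡ 2 × 2 (mod 7): 2 × 2 = 4 ≡ 4. So (-5)^5 ≡ 4 (mod 7).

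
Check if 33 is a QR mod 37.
By Euler's criterion: 33^{18} ≡ 1 (mod 37). Since this equals 1, 33 is a QR.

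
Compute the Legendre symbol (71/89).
(71/89) = 71^{44} mod 89 = 1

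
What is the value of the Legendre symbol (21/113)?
(21/113) = 21^{56} mod 113 = -1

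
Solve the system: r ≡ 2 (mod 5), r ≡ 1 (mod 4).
M = 5 × 4 = 20. M₁ = 4, y₁ ≡ 4 (mod 5). M₂ = 5, y₂ ≡ 1 (mod 4). r = 2×4×4 + 1×5×1 ≡ 17 (mod 20)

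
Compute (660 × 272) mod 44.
0

(660 × 272) = 179520
179520 mod 44 = 0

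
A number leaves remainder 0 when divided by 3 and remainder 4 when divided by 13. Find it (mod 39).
M = 3 × 13 = 39. M₁ = 13, y₁ ≡ 1 (mod 3). M₂ = 3, y₂ ≡ 9 (mod 13). k = 0×13×1 + 4×3×9 ≡ 30 (mod 39)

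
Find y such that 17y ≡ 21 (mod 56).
21

Since gcd(17, 56) = 1 divides 21, a solution exists.
Multiply both sides by the inverse of 17 mod 56:
  17^(-1) mod 56 = 33
  x ≡ 33 × 21 ≡ 693 ≡ 21 (mod 56)
Verification: 17 × 21 = 357 = 6 × 56 + 21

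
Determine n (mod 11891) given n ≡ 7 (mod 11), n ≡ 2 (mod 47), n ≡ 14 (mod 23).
9214

Using the Chinese Remainder Theorem:
M = product of moduli = 11891
For equation 1: M_1 = 1081, 1081 ≡ 3 (mod 11), inverse of 1081 mod 11 is 4 (check: 3 × 4 = 12 ≡ 1 (mod 11))
For equation 2: M_2 = 253, 253 ≡ 18 (mod 47), inverse of 253 mod 47 is 34 (check: 18 × 34 = 612 ≡ 1 (mod 47))
For equation 3: M_3 = 517, 517 ≡ 11 (mod 23), inverse of 517 mod 23 is 21 (check: 11 × 21 = 231 ≡ 1 (mod 23))
Combine: n ≡ Σ r_i×M_i×(M_i⁻¹ mod m_i) = 7×1081×4 + 2×253×34 + 14×517×21 = 30268 + 17204 + 151998 = 199470
199470 mod 11891 = 9214
n ≡ 9214 (mod 11891)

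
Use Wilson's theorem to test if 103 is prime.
(102)! mod 103 = 102. Since 102 ≡ -1 (mod 103), 103 is prime.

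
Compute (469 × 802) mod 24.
10

(469 × 802) = 376138
376138 mod 24 = 10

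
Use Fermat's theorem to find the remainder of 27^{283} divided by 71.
16

By Fermat's Little Theorem, a^(p-1) ≡ 1 (mod p) for prime p and gcd(a, p) = 1
Here p = 71, so 27^70 ≡ 1 (mod 71)
We can reduce the exponent: 283 mod 70 = 3
So 27^283 ≡ 27^3 (mod 71)
Computing: 27^3 mod 71 = 16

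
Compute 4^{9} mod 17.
4

Using successive squaring:
Binary expansion of 9: 1001
Powers of 4 mod 17 (each is the square of the previous):
  4^1 ≡ 4 (mod 17)
  4^2 ≡ 4² = 16 ≡ 16 (mod 17)
  4^4 ≡ 16² = 256 ≡ 1 (mod 17)
  4^8 ≡ 1² = 1 ≡ 1 (mod 17)
9 = 8 + 1, so 4^9 = 4^8 × 4^1 ≡ 1 × 4 (mod 17)
Multiplying step by step:
  1 × 4 = 4 ≡ 4 (mod 17)
Result: 4^9 ≡ 4 (mod 17)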